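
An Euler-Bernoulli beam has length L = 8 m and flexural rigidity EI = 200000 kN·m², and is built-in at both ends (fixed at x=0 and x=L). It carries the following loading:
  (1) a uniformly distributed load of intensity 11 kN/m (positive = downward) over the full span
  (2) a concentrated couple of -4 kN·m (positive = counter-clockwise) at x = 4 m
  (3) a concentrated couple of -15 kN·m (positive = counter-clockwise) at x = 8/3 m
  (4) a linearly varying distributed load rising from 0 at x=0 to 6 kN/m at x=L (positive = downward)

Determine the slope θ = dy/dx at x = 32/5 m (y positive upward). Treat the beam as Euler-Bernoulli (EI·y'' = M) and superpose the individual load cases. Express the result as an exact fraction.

θ(32/5) = 4969/15625000 rad

Load 1 — uniform load w=11 kN/m over full span:
  θ_1 = -wx(L-x)(L-2x)/(12EI) = -11·(32/5)·(8-(32/5))·(8-2·(32/5))/(12·200000) = 88/390625 rad
Load 2 — applied couple M₀=-4 kN·m at a=4 m (b=L-a=4):
  θ_2 = (R_Ax²/2 - M_Ax - M₀(x-a))/EI  [x>a] with R_A=-3/4, M_A=-1 = ((-3/4)·(32/5)²/2 - (-1)·(32/5) - (-4)·((32/5)-4))/200000 = 1/312500 rad
Load 3 — applied couple M₀=-15 kN·m at a=8/3 m (b=L-a=16/3):
  θ_3 = (R_Ax²/2 - M_Ax - M₀(x-a))/EI  [x>a] with R_A=-5/2, M_A=0 = ((-5/2)·(32/5)²/2 - 0·(32/5) - (-15)·((32/5)-(8/3)))/200000 = 3/125000 rad
Load 4 — triangular load w₀=6 kN/m (0→w₀ over full span):
  θ_4 = -w₀(2x(L-x)(L-2x)(x+2L)+x²(L-x)²)/(120LEI) = -6·(2·(32/5)·(8-(32/5))·(8-2·(32/5))·((32/5)+2·8)+(32/5)²·(8-(32/5))²)/(120·8·200000) = 128/1953125 rad
Superposition: θ = Σ θ_i = 4969/15625000 rad ≈ 0.000318 rad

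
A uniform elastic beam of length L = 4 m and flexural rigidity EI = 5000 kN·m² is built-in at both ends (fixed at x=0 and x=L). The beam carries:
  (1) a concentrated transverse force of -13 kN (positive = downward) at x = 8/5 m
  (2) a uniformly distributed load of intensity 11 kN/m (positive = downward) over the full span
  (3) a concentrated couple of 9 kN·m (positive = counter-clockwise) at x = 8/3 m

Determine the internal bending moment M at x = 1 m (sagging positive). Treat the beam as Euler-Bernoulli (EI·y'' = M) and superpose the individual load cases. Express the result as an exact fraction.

Load 1 — point force P=-13 kN at a=8/5 m (b=L-a=12/5):
  M_1 = Pb²(3a+b)x/L³ - Pab²/L²  [x≤a] = (-13)·(12/5)²·(3·(8/5)+(12/5))·1/4³ - (-13)·(8/5)·(12/5)²/4² = -117/125 kN·m
Load 2 — uniform load w=11 kN/m over full span:
  M_2 = wLx/2 - wL²/12 - wx²/2 = 11·4·1/2 - 11·4²/12 - 11·1²/2 = 11/6 kN·m
Load 3 — applied couple M₀=9 kN·m at a=8/3 m (b=L-a=4/3):
  M_3 = R_Ax - M_A  [x≤a] with R_A=3, M_A=3 = 3·1 - 3 = 0 kN·m
Superposition: M = Σ M_i = 673/750 kN·m ≈ 0.897333 kN·m

M(1) = 673/750 kN·m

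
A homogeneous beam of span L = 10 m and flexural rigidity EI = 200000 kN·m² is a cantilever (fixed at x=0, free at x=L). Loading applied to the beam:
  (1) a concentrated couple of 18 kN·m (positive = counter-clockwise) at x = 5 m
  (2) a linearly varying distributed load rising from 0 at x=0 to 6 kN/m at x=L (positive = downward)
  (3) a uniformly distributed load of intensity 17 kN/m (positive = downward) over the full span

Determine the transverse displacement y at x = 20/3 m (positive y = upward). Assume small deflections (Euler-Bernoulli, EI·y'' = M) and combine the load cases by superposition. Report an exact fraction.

Load 1 — applied couple M₀=18 kN·m at a=5 m (b=L-a=5):
  y_1 = M₀a(2x-a)/(2EI)  [x>a] = 18·5·(2·(20/3)-5)/(2·200000) = 3/1600 m
Load 2 — triangular load w₀=6 kN/m (0→w₀ over full span):
  y_2 = (w₀Lx³/12-w₀L²x²/6-w₀x⁵/(120L))/EI = (6·10·(20/3)³/12-6·10²·(20/3)²/6-6·(20/3)⁵/(120·10))/200000 = -92/6075 m
Load 3 — uniform load w=17 kN/m over full span:
  y_3 = -wx²(x²-4Lx+6L²)/(24EI) = -17·(20/3)²·((20/3)²-4·10·(20/3)+6·10²)/(24·200000) = -289/4860 m
Superposition: y = Σ y_i = -28279/388800 m ≈ -0.072734 m

y(20/3) = -28279/388800 m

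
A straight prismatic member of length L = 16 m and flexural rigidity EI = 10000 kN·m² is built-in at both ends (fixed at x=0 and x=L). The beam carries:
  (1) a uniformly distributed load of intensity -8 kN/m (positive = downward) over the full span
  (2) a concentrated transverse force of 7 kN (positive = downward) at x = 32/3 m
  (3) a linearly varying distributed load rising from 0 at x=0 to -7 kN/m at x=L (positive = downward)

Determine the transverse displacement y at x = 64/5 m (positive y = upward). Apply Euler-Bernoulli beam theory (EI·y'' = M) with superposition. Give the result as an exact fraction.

y(64/5) = 61432832/791015625 m

Load 1 — uniform load w=-8 kN/m over full span:
  y_1 = -wx²(L-x)²/(24EI) = -(-8)·(64/5)²·(16-(64/5))²/(24·10000) = 65536/1171875 m
Load 2 — point force P=7 kN at a=32/3 m (b=L-a=16/3):
  y_2 = -Pa²(L-x)²(3bL-(3b+a)(L-x))/(6L³EI)  [x>a] = -7·(32/3)²·(16-(64/5))²·(3·(16/3)·16-(3·(16/3)+(32/3))·(16-(64/5)))/(6·16³·10000) = -7168/1265625 m
Load 3 — triangular load w₀=-7 kN/m (0→w₀ over full span):
  y_3 = -w₀x²(L-x)²(x+2L)/(120LEI) = -(-7)·(64/5)²·(16-(64/5))²·((64/5)+2·16)/(120·16·10000) = 802816/29296875 m
Superposition: y = Σ y_i = 61432832/791015625 m ≈ 0.077663 m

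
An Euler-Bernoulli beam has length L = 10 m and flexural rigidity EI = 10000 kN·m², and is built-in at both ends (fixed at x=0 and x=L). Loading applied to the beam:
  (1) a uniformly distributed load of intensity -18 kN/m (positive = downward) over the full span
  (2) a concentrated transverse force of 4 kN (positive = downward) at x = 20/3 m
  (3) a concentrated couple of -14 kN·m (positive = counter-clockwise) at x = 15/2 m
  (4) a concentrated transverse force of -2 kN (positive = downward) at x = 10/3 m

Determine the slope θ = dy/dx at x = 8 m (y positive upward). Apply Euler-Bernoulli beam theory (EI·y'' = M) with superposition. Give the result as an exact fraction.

Load 1 — uniform load w=-18 kN/m over full span:
  θ_1 = -wx(L-x)(L-2x)/(12EI) = -(-18)·8·(10-8)·(10-2·8)/(12·10000) = -9/625 rad
Load 2 — point force P=4 kN at a=20/3 m (b=L-a=10/3):
  θ_2 = Pa²(L-x)(2bL-(3b+a)(L-x))/(2L³EI)  [x>a] = 4·(20/3)²·(10-8)·(2·(10/3)·10-(3·(10/3)+(20/3))·(10-8))/(2·10³·10000) = 2/3375 rad
Load 3 — applied couple M₀=-14 kN·m at a=15/2 m (b=L-a=5/2):
  θ_3 = (R_Ax²/2 - M_Ax - M₀(x-a))/EI  [x>a] with R_A=-63/40, M_A=-35/8 = ((-63/40)·8²/2 - (-35/8)·8 - (-14)·(8-(15/2)))/10000 = -21/25000 rad
Load 4 — point force P=-2 kN at a=10/3 m (b=L-a=20/3):
  θ_4 = Pa²(L-x)(2bL-(3b+a)(L-x))/(2L³EI)  [x>a] = (-2)·(10/3)²·(10-8)·(2·(20/3)·10-(3·(20/3)+(10/3))·(10-8))/(2·10³·10000) = -13/67500 rad
Superposition: θ = Σ θ_i = -371/25000 rad ≈ -0.014840 rad

θ(8) = -371/25000 rad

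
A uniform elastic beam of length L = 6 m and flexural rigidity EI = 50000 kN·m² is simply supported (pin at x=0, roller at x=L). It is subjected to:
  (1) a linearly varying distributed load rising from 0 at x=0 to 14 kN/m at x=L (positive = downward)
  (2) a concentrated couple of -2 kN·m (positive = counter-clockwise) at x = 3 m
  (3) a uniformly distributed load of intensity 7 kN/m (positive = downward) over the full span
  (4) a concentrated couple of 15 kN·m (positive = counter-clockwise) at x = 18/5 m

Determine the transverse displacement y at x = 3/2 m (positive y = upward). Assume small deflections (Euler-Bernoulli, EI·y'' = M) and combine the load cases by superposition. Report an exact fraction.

y(3/2) = -223191/64000000 m

Load 1 — triangular load w₀=14 kN/m (0→w₀ over full span):
  y_1 = -w₀x(7L⁴-10L²x²+3x⁴)/(360LEI) = -14·(3/2)·(7·6⁴-10·6²·(3/2)²+3·(3/2)⁴)/(360·6·50000) = -20601/12800000 m
Load 2 — applied couple M₀=-2 kN·m at a=3 m (b=L-a=3):
  y_2 = (M₀x³/(6L)+C₁x)/EI  [x≤a] with C₁=M₀(3b²-L²)/(6L)=1/2 = ((-2)·(3/2)³/(6·6)+(1/2)·(3/2))/50000 = 9/800000 m
Load 3 — uniform load w=7 kN/m over full span:
  y_3 = -wx(L³-2Lx²+x³)/(24EI) = -7·(3/2)·(6³-2·6·(3/2)²+(3/2)³)/(24·50000) = -10773/6400000 m
Load 4 — applied couple M₀=15 kN·m at a=18/5 m (b=L-a=12/5):
  y_4 = (M₀x³/(6L)+C₁x)/EI  [x≤a] with C₁=M₀(3b²-L²)/(6L)=-39/5 = (15·(3/2)³/(6·6)+(-39/5)·(3/2))/50000 = -1647/8000000 m
Superposition: y = Σ y_i = -223191/64000000 m ≈ -0.003487 m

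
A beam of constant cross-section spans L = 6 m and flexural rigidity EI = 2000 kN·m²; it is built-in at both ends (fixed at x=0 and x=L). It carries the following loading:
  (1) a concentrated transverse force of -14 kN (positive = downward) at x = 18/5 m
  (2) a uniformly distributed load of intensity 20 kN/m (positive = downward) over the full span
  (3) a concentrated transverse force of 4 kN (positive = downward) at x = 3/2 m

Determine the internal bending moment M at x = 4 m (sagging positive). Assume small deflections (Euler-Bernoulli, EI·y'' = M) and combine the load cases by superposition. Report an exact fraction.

Load 1 — point force P=-14 kN at a=18/5 m (b=L-a=12/5):
  M_1 = Pa²(a+3b)(L-x)/L³ - Pa²b/L²  [x>a] = (-14)·(18/5)²·((18/5)+3·(12/5))·(6-4)/6³ - (-14)·(18/5)²·(12/5)/6² = -756/125 kN·m
Load 2 — uniform load w=20 kN/m over full span:
  M_2 = wLx/2 - wL²/12 - wx²/2 = 20·6·4/2 - 20·6²/12 - 20·4²/2 = 20 kN·m
Load 3 — point force P=4 kN at a=3/2 m (b=L-a=9/2):
  M_3 = Pa²(a+3b)(L-x)/L³ - Pa²b/L²  [x>a] = 4·(3/2)²·((3/2)+3·(9/2))·(6-4)/6³ - 4·(3/2)²·(9/2)/6² = 1/8 kN·m
Superposition: M = Σ M_i = 14077/1000 kN·m ≈ 14.077000 kN·m

M(4) = 14077/1000 kN·m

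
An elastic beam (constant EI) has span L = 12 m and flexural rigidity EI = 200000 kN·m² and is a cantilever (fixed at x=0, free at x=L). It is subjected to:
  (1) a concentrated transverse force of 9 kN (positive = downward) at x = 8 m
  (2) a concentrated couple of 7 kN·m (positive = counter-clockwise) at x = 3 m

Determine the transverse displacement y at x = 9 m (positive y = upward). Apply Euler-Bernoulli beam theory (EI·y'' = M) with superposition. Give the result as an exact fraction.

y(9) = -3333/400000 m

Load 1 — point force P=9 kN at a=8 m (b=L-a=4):
  y_1 = -Pa²(3x-a)/(6EI)  [x>a] = -9·8²·(3·9-8)/(6·200000) = -57/6250 m
Load 2 — applied couple M₀=7 kN·m at a=3 m (b=L-a=9):
  y_2 = M₀a(2x-a)/(2EI)  [x>a] = 7·3·(2·9-3)/(2·200000) = 63/80000 m
Superposition: y = Σ y_i = -3333/400000 m ≈ -0.008332 m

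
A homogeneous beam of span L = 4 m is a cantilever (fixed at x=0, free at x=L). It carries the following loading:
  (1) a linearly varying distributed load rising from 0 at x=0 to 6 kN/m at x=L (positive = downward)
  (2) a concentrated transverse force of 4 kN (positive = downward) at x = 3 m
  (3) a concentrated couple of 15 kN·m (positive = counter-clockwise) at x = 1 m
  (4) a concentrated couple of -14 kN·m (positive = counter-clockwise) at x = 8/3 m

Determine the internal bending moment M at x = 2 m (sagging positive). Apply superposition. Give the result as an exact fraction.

M(2) = -28 kN·m

Load 1 — triangular load w₀=6 kN/m (0→w₀ over full span):
  M_1 = w₀Lx/2 - w₀L²/3 - w₀x³/(6L) = 6·4·2/2 - 6·4²/3 - 6·2³/(6·4) = -10 kN·m
Load 2 — point force P=4 kN at a=3 m (b=L-a=1):
  M_2 = -P(a-x)  [x≤a] = -4·(3-2) = -4 kN·m
Load 3 — applied couple M₀=15 kN·m at a=1 m (b=L-a=3):
  M_3 = 0  [x>a] = 0 kN·m
Load 4 — applied couple M₀=-14 kN·m at a=8/3 m (b=L-a=4/3):
  M_4 = M₀  [x≤a] = (-14) = -14 kN·m
Superposition: M = Σ M_i = -28 kN·m ≈ -28.000000 kN·m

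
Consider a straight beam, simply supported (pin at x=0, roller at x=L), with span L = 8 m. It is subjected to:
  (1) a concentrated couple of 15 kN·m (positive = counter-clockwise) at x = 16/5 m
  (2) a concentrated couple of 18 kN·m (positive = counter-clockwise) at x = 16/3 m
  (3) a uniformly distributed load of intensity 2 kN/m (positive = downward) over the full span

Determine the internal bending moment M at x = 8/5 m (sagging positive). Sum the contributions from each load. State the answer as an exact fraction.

Load 1 — applied couple M₀=15 kN·m at a=16/5 m (b=L-a=24/5):
  M_1 = M₀x/L  [x≤a] = 15·(8/5)/8 = 3 kN·m
Load 2 — applied couple M₀=18 kN·m at a=16/3 m (b=L-a=8/3):
  M_2 = M₀x/L  [x≤a] = 18·(8/5)/8 = 18/5 kN·m
Load 3 — uniform load w=2 kN/m over full span:
  M_3 = wx(L-x)/2 = 2·(8/5)·(8-(8/5))/2 = 256/25 kN·m
Superposition: M = Σ M_i = 421/25 kN·m ≈ 16.840000 kN·m

M(8/5) = 421/25 kN·m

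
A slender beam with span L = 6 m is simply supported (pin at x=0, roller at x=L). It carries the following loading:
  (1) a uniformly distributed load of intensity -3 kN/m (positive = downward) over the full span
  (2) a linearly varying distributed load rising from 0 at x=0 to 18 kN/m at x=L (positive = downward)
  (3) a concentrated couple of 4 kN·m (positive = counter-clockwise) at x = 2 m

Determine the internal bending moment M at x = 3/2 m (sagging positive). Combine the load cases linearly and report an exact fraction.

M(3/2) = 259/16 kN·m

Load 1 — uniform load w=-3 kN/m over full span:
  M_1 = wx(L-x)/2 = (-3)·(3/2)·(6-(3/2))/2 = -81/8 kN·m
Load 2 — triangular load w₀=18 kN/m (0→w₀ over full span):
  M_2 = w₀Lx/6 - w₀x³/(6L) = 18·6·(3/2)/6 - 18·(3/2)³/(6·6) = 405/16 kN·m
Load 3 — applied couple M₀=4 kN·m at a=2 m (b=L-a=4):
  M_3 = M₀x/L  [x≤a] = 4·(3/2)/6 = 1 kN·m
Superposition: M = Σ M_i = 259/16 kN·m ≈ 16.187500 kN·m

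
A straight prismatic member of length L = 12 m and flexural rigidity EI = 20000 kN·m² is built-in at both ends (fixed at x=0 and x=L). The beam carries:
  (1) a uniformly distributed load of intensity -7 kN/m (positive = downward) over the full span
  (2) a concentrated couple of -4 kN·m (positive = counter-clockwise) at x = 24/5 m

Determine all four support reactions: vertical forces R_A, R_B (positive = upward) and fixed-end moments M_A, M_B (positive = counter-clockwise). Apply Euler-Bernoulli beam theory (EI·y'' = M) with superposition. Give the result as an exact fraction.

R_A = -1062/25 kN, M_A = -2112/25 kN·m, R_B = -1038/25 kN, M_B = 2068/25 kN·m

Load 1 — uniform load w=-7 kN/m over full span:
  R_A = wL/2 = (-7)·12/2 = -42 kN
  M_A = wL²/12 = (-7)·12²/12 = -84 kN·m
  R_B = wL/2 = (-7)·12/2 = -42 kN
  M_B = -wL²/12 = -(-7)·12²/12 = 84 kN·m
Load 2 — applied couple M₀=-4 kN·m at a=24/5 m (b=L-a=36/5):
  R_A = 6M₀ab/L³ = 6·(-4)·(24/5)·(36/5)/12³ = -12/25 kN
  M_A = M₀b(2a-b)/L² = (-4)·(36/5)·(2·(24/5)-(36/5))/12² = -12/25 kN·m
  R_B = -6M₀ab/L³ = -6·(-4)·(24/5)·(36/5)/12³ = 12/25 kN
  M_B = M₀a(2b-a)/L² = (-4)·(24/5)·(2·(36/5)-(24/5))/12² = -32/25 kN·m
Superposition: R_A = -1062/25 kN, M_A = -2112/25 kN·m, R_B = -1038/25 kN, M_B = 2068/25 kN·m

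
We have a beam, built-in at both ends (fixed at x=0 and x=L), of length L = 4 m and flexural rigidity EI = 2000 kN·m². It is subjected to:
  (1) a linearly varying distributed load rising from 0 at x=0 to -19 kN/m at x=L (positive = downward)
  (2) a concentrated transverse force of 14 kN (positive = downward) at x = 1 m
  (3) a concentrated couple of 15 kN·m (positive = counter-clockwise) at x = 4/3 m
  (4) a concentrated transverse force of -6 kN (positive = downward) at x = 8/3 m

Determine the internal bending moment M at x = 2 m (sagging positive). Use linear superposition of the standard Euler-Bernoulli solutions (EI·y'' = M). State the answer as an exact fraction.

Load 1 — triangular load w₀=-19 kN/m (0→w₀ over full span):
  M_1 = 3w₀Lx/20 - w₀L²/30 - w₀x³/(6L) = 3·(-19)·4·2/20 - (-19)·4²/30 - (-19)·2³/(6·4) = -19/3 kN·m
Load 2 — point force P=14 kN at a=1 m (b=L-a=3):
  M_2 = Pa²(a+3b)(L-x)/L³ - Pa²b/L²  [x>a] = 14·1²·(1+3·3)·(4-2)/4³ - 14·1²·3/4² = 7/4 kN·m
Load 3 — applied couple M₀=15 kN·m at a=4/3 m (b=L-a=8/3):
  M_3 = R_Ax - M_A - M₀  [x>a] with R_A=5, M_A=0 = 5·2 - 0 - 15 = -5 kN·m
Load 4 — point force P=-6 kN at a=8/3 m (b=L-a=4/3):
  M_4 = Pb²(3a+b)x/L³ - Pab²/L²  [x≤a] = (-6)·(4/3)²·(3·(8/3)+(4/3))·2/4³ - (-6)·(8/3)·(4/3)²/4² = -4/3 kN·m
Superposition: M = Σ M_i = -131/12 kN·m ≈ -10.916667 kN·m

M(2) = -131/12 kN·m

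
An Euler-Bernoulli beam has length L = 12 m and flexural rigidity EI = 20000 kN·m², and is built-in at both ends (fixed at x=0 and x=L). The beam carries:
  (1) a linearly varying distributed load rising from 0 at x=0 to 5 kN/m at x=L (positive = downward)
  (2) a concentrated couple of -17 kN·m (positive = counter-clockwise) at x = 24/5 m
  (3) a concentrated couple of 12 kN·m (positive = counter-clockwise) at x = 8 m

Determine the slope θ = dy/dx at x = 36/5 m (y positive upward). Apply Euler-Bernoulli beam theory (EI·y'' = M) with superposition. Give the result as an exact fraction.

Load 1 — triangular load w₀=5 kN/m (0→w₀ over full span):
  θ_1 = -w₀(2x(L-x)(L-2x)(x+2L)+x²(L-x)²)/(120LEI) = -5·(2·(36/5)·(12-(36/5))·(12-2·(36/5))·((36/5)+2·12)+(36/5)²·(12-(36/5))²)/(120·12·20000) = 54/78125 rad
Load 2 — applied couple M₀=-17 kN·m at a=24/5 m (b=L-a=36/5):
  θ_2 = (R_Ax²/2 - M_Ax - M₀(x-a))/EI  [x>a] with R_A=-51/25, M_A=-51/25 = ((-51/25)·(36/5)²/2 - (-51/25)·(36/5) - (-17)·((36/5)-(24/5)))/20000 = 51/390625 rad
Load 3 — applied couple M₀=12 kN·m at a=8 m (b=L-a=4):
  θ_3 = (R_Ax²/2 - M_Ax)/EI  [x≤a] with R_A=4/3, M_A=4 = ((4/3)·(36/5)²/2 - 4·(36/5))/20000 = 9/31250 rad
Superposition: θ = Σ θ_i = 867/781250 rad ≈ 0.001110 rad

θ(36/5) = 867/781250 rad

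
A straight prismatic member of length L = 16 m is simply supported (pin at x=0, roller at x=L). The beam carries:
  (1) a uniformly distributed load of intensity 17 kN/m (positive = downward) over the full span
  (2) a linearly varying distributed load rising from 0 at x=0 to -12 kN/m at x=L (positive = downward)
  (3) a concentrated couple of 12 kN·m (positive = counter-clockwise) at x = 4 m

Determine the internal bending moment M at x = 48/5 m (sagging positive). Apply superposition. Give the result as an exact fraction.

Load 1 — uniform load w=17 kN/m over full span:
  M_1 = wx(L-x)/2 = 17·(48/5)·(16-(48/5))/2 = 13056/25 kN·m
Load 2 — triangular load w₀=-12 kN/m (0→w₀ over full span):
  M_2 = w₀Lx/6 - w₀x³/(6L) = (-12)·16·(48/5)/6 - (-12)·(48/5)³/(6·16) = -24576/125 kN·m
Load 3 — applied couple M₀=12 kN·m at a=4 m (b=L-a=12):
  M_3 = M₀x/L - M₀  [x>a] = 12·(48/5)/16 - 12 = -24/5 kN·m
Superposition: M = Σ M_i = 40104/125 kN·m ≈ 320.832000 kN·m

M(48/5) = 40104/125 kN·m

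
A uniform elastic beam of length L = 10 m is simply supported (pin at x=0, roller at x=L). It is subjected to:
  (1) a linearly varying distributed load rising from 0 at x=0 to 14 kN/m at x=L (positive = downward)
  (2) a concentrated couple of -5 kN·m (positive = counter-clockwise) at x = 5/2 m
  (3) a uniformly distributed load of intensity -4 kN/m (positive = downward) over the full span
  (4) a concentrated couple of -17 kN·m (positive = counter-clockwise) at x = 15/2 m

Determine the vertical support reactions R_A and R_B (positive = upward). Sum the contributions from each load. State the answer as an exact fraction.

Load 1 — triangular load w₀=14 kN/m (0→w₀ over full span):
  R_A = w₀L/6 = 14·10/6 = 70/3 kN
  R_B = w₀L/3 = 14·10/3 = 140/3 kN
Load 2 — applied couple M₀=-5 kN·m at a=5/2 m (b=L-a=15/2):
  R_A = M₀/L = (-5)/10 = -1/2 kN
  R_B = -M₀/L = -(-5)/10 = 1/2 kN
Load 3 — uniform load w=-4 kN/m over full span:
  R_A = wL/2 = (-4)·10/2 = -20 kN
  R_B = wL/2 = (-4)·10/2 = -20 kN
Load 4 — applied couple M₀=-17 kN·m at a=15/2 m (b=L-a=5/2):
  R_A = M₀/L = (-17)/10 = -17/10 kN
  R_B = -M₀/L = -(-17)/10 = 17/10 kN
Superposition: R_A = 17/15 kN, R_B = 433/15 kN

R_A = 17/15 kN, R_B = 433/15 kN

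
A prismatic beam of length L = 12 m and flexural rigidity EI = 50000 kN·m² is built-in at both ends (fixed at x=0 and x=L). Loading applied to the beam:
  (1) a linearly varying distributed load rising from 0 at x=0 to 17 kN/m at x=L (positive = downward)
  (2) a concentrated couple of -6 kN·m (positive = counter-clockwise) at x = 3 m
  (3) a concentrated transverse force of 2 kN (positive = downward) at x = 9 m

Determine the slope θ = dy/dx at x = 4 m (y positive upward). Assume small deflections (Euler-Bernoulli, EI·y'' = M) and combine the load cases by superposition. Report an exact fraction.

Load 1 — triangular load w₀=17 kN/m (0→w₀ over full span):
  θ_1 = -w₀(2x(L-x)(L-2x)(x+2L)+x²(L-x)²)/(120LEI) = -17·(2·4·(12-4)·(12-2·4)·(4+2·12)+4²·(12-4)²)/(120·12·50000) = -272/140625 rad
Load 2 — applied couple M₀=-6 kN·m at a=3 m (b=L-a=9):
  θ_2 = (R_Ax²/2 - M_Ax - M₀(x-a))/EI  [x>a] with R_A=-9/16, M_A=9/8 = ((-9/16)·4²/2 - (9/8)·4 - (-6)·(4-3))/50000 = -3/50000 rad
Load 3 — point force P=2 kN at a=9 m (b=L-a=3):
  θ_3 = -Pb²x(2aL-(3a+b)x)/(2L³EI)  [x≤a] = -2·3²·4·(2·9·12-(3·9+3)·4)/(2·12³·50000) = -1/25000 rad
Superposition: θ = Σ θ_i = -4577/2250000 rad ≈ -0.002034 rad

θ(4) = -4577/2250000 rad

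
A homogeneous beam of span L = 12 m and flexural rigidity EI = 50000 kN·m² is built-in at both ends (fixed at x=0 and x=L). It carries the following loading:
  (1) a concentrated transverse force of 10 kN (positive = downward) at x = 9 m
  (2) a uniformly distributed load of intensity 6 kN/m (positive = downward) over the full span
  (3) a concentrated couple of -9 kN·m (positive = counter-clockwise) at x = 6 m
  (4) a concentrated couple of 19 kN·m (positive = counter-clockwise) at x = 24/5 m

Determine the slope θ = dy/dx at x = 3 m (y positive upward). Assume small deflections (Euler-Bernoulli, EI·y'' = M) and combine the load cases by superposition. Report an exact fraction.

θ(3) = -68589/40000000 rad

Load 1 — point force P=10 kN at a=9 m (b=L-a=3):
  θ_1 = -Pb²x(2aL-(3a+b)x)/(2L³EI)  [x≤a] = -10·3²·3·(2·9·12-(3·9+3)·3)/(2·12³·50000) = -63/320000 rad
Load 2 — uniform load w=6 kN/m over full span:
  θ_2 = -wx(L-x)(L-2x)/(12EI) = -6·3·(12-3)·(12-2·3)/(12·50000) = -81/50000 rad
Load 3 — applied couple M₀=-9 kN·m at a=6 m (b=L-a=6):
  θ_3 = (R_Ax²/2 - M_Ax)/EI  [x≤a] with R_A=-9/8, M_A=-9/4 = ((-9/8)·3²/2 - (-9/4)·3)/50000 = 27/800000 rad
Load 4 — applied couple M₀=19 kN·m at a=24/5 m (b=L-a=36/5):
  θ_4 = (R_Ax²/2 - M_Ax)/EI  [x≤a] with R_A=57/25, M_A=57/25 = ((57/25)·3²/2 - (57/25)·3)/50000 = 171/2500000 rad
Superposition: θ = Σ θ_i = -68589/40000000 rad ≈ -0.001715 rad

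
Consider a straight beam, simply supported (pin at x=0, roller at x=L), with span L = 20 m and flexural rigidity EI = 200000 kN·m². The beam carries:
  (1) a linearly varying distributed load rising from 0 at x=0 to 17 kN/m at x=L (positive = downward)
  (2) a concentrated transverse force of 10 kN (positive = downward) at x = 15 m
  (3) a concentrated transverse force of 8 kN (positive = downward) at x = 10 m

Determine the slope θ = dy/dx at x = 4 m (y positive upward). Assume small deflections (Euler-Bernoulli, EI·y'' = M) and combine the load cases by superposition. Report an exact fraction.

Load 1 — triangular load w₀=17 kN/m (0→w₀ over full span):
  θ_1 = -w₀(7L⁴-30L²x²+15x⁴)/(360LEI) = -17·(7·20⁴-30·20²·4²+15·4⁴)/(360·20·200000) = -1547/140625 rad
Load 2 — point force P=10 kN at a=15 m (b=L-a=5):
  θ_2 = -Pb(L²-b²-3x²)/(6LEI)  [x≤a] = -10·5·(20²-5²-3·4²)/(6·20·200000) = -109/160000 rad
Load 3 — point force P=8 kN at a=10 m (b=L-a=10):
  θ_3 = -Pb(L²-b²-3x²)/(6LEI)  [x≤a] = -8·10·(20²-10²-3·4²)/(6·20·200000) = -21/25000 rad
Superposition: θ = Σ θ_i = -450797/36000000 rad ≈ -0.012522 rad

θ(4) = -450797/36000000 rad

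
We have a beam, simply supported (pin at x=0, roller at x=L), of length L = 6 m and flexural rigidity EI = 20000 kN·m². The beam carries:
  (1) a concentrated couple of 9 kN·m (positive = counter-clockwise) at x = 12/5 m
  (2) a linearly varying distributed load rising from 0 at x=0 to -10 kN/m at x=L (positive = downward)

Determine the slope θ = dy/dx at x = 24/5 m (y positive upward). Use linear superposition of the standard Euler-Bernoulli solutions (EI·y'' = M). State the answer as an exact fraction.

Load 1 — applied couple M₀=9 kN·m at a=12/5 m (b=L-a=18/5):
  θ_1 = (M₀x²/(2L)-M₀(x-a)+C₁)/EI  [x>a] with C₁=M₀(3b²-L²)/(6L)=18/25 = (9·(24/5)²/(2·6)-9·((24/5)-(12/5))+(18/25))/20000 = -9/50000 rad
Load 2 — triangular load w₀=-10 kN/m (0→w₀ over full span):
  θ_2 = -w₀(7L⁴-30L²x²+15x⁴)/(360LEI) = -(-10)·(7·6⁴-30·6²·(24/5)²+15·(24/5)⁴)/(360·6·20000) = -2271/1250000 rad
Superposition: θ = Σ θ_i = -156/78125 rad ≈ -0.001997 rad

θ(24/5) = -156/78125 rad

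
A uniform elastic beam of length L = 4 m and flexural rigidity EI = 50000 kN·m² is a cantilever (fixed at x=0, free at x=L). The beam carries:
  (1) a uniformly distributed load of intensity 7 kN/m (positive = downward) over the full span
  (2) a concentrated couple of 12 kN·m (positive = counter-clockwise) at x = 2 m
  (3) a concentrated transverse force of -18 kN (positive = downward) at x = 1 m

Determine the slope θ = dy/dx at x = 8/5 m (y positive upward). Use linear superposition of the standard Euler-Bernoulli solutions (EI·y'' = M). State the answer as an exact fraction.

θ(8/5) = -11377/18750000 rad

Load 1 — uniform load w=7 kN/m over full span:
  θ_1 = -wx(x²-3Lx+3L²)/(6EI) = -7·(8/5)·((8/5)²-3·4·(8/5)+3·4²)/(6·50000) = -1372/1171875 rad
Load 2 — applied couple M₀=12 kN·m at a=2 m (b=L-a=2):
  θ_2 = M₀x/EI  [x≤a] = 12·(8/5)/50000 = 6/15625 rad
Load 3 — point force P=-18 kN at a=1 m (b=L-a=3):
  θ_3 = -Pa²/(2EI)  [x>a] = -(-18)·1²/(2·50000) = 9/50000 rad
Superposition: θ = Σ θ_i = -11377/18750000 rad ≈ -0.000607 rad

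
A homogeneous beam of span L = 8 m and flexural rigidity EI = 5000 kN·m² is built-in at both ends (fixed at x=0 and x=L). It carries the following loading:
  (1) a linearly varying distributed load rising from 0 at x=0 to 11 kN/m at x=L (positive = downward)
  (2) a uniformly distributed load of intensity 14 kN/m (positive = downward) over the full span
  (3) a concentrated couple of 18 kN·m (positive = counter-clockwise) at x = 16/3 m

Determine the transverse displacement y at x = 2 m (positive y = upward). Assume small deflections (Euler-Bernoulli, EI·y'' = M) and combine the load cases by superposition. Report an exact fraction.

y(2) = -1217/50000 m

Load 1 — triangular load w₀=11 kN/m (0→w₀ over full span):
  y_1 = -w₀x²(L-x)²(x+2L)/(120LEI) = -11·2²·(8-2)²·(2+2·8)/(120·8·5000) = -297/50000 m
Load 2 — uniform load w=14 kN/m over full span:
  y_2 = -wx²(L-x)²/(24EI) = -14·2²·(8-2)²/(24·5000) = -21/1250 m
Load 3 — applied couple M₀=18 kN·m at a=16/3 m (b=L-a=8/3):
  y_3 = (R_Ax³/6 - M_Ax²/2)/EI  [x≤a] with R_A=3, M_A=6 = (3·2³/6 - 6·2²/2)/5000 = -1/625 m
Superposition: y = Σ y_i = -1217/50000 m ≈ -0.024340 m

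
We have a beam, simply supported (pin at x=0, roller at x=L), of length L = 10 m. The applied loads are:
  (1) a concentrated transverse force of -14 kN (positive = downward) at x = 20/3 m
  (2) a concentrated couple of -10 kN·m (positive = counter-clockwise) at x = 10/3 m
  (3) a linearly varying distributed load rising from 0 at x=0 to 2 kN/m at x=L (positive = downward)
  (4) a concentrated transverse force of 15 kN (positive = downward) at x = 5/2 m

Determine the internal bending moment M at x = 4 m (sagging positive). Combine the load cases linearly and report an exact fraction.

Load 1 — point force P=-14 kN at a=20/3 m (b=L-a=10/3):
  M_1 = Pbx/L  [x≤a] = (-14)·(10/3)·4/10 = -56/3 kN·m
Load 2 — applied couple M₀=-10 kN·m at a=10/3 m (b=L-a=20/3):
  M_2 = M₀x/L - M₀  [x>a] = (-10)·4/10 - (-10) = 6 kN·m
Load 3 — triangular load w₀=2 kN/m (0→w₀ over full span):
  M_3 = w₀Lx/6 - w₀x³/(6L) = 2·10·4/6 - 2·4³/(6·10) = 56/5 kN·m
Load 4 — point force P=15 kN at a=5/2 m (b=L-a=15/2):
  M_4 = Pa(L-x)/L  [x>a] = 15·(5/2)·(10-4)/10 = 45/2 kN·m
Superposition: M = Σ M_i = 631/30 kN·m ≈ 21.033333 kN·m

M(4) = 631/30 kN·m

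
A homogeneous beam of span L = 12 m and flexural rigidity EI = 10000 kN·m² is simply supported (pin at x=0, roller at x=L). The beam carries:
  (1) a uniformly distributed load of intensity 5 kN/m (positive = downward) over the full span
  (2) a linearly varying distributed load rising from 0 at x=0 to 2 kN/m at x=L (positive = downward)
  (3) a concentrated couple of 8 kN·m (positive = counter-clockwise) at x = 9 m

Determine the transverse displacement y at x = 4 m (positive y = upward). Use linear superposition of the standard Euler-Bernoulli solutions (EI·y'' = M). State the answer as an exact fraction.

y(4) = -3253/22500 m

Load 1 — uniform load w=5 kN/m over full span:
  y_1 = -wx(L³-2Lx²+x³)/(24EI) = -5·4·(12³-2·12·4²+4³)/(24·10000) = -44/375 m
Load 2 — triangular load w₀=2 kN/m (0→w₀ over full span):
  y_2 = -w₀x(7L⁴-10L²x²+3x⁴)/(360LEI) = -2·4·(7·12⁴-10·12²·4²+3·4⁴)/(360·12·10000) = -128/5625 m
Load 3 — applied couple M₀=8 kN·m at a=9 m (b=L-a=3):
  y_3 = (M₀x³/(6L)+C₁x)/EI  [x≤a] with C₁=M₀(3b²-L²)/(6L)=-13 = (8·4³/(6·12)+(-13)·4)/10000 = -101/22500 m
Superposition: y = Σ y_i = -3253/22500 m ≈ -0.144578 m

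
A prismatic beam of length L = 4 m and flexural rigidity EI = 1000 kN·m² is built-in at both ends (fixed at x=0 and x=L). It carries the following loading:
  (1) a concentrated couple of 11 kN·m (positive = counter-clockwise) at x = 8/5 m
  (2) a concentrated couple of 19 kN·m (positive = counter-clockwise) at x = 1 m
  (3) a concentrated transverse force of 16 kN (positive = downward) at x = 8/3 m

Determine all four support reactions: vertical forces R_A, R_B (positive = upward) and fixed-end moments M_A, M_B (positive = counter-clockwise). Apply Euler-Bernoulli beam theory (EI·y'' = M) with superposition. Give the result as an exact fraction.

R_A = 290561/21600 kN, M_A = 26981/10800 kN·m, R_B = 55039/21600 kN, M_B = -259/10800 kN·m

Load 1 — applied couple M₀=11 kN·m at a=8/5 m (b=L-a=12/5):
  R_A = 6M₀ab/L³ = 6·11·(8/5)·(12/5)/4³ = 99/25 kN
  M_A = M₀b(2a-b)/L² = 11·(12/5)·(2·(8/5)-(12/5))/4² = 33/25 kN·m
  R_B = -6M₀ab/L³ = -6·11·(8/5)·(12/5)/4³ = -99/25 kN
  M_B = M₀a(2b-a)/L² = 11·(8/5)·(2·(12/5)-(8/5))/4² = 88/25 kN·m
Load 2 — applied couple M₀=19 kN·m at a=1 m (b=L-a=3):
  R_A = 6M₀ab/L³ = 6·19·1·3/4³ = 171/32 kN
  M_A = M₀b(2a-b)/L² = 19·3·(2·1-3)/4² = -57/16 kN·m
  R_B = -6M₀ab/L³ = -6·19·1·3/4³ = -171/32 kN
  M_B = M₀a(2b-a)/L² = 19·1·(2·3-1)/4² = 95/16 kN·m
Load 3 — point force P=16 kN at a=8/3 m (b=L-a=4/3):
  R_A = Pb²(3a+b)/L³ = 16·(4/3)²·(3·(8/3)+(4/3))/4³ = 112/27 kN
  M_A = Pab²/L² = 16·(8/3)·(4/3)²/4² = 128/27 kN·m
  R_B = Pa²(a+3b)/L³ = 16·(8/3)²·((8/3)+3·(4/3))/4³ = 320/27 kN
  M_B = -Pa²b/L² = -16·(8/3)²·(4/3)/4² = -256/27 kN·m
Superposition: R_A = 290561/21600 kN, M_A = 26981/10800 kN·m, R_B = 55039/21600 kN, M_B = -259/10800 kN·m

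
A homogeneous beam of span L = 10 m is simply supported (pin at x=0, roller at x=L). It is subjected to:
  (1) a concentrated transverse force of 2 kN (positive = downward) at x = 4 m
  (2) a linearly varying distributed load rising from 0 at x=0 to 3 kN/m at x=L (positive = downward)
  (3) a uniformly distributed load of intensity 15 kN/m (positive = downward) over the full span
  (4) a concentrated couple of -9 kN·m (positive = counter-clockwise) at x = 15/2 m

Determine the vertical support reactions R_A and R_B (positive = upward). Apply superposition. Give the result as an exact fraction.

R_A = 803/10 kN, R_B = 867/10 kN

Load 1 — point force P=2 kN at a=4 m (b=L-a=6):
  R_A = Pb/L = 2·6/10 = 6/5 kN
  R_B = Pa/L = 2·4/10 = 4/5 kN
Load 2 — triangular load w₀=3 kN/m (0→w₀ over full span):
  R_A = w₀L/6 = 3·10/6 = 5 kN
  R_B = w₀L/3 = 3·10/3 = 10 kN
Load 3 — uniform load w=15 kN/m over full span:
  R_A = wL/2 = 15·10/2 = 75 kN
  R_B = wL/2 = 15·10/2 = 75 kN
Load 4 — applied couple M₀=-9 kN·m at a=15/2 m (b=L-a=5/2):
  R_A = M₀/L = (-9)/10 = -9/10 kN
  R_B = -M₀/L = -(-9)/10 = 9/10 kN
Superposition: R_A = 803/10 kN, R_B = 867/10 kN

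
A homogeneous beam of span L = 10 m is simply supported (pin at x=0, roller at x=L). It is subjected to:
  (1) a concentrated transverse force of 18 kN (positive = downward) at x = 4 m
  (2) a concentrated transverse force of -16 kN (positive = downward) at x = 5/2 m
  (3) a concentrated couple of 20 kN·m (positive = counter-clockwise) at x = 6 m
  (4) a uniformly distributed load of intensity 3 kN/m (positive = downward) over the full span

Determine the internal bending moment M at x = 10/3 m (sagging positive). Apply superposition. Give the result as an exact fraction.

Load 1 — point force P=18 kN at a=4 m (b=L-a=6):
  M_1 = Pbx/L  [x≤a] = 18·6·(10/3)/10 = 36 kN·m
Load 2 — point force P=-16 kN at a=5/2 m (b=L-a=15/2):
  M_2 = Pa(L-x)/L  [x>a] = (-16)·(5/2)·(10-(10/3))/10 = -80/3 kN·m
Load 3 — applied couple M₀=20 kN·m at a=6 m (b=L-a=4):
  M_3 = M₀x/L  [x≤a] = 20·(10/3)/10 = 20/3 kN·m
Load 4 — uniform load w=3 kN/m over full span:
  M_4 = wx(L-x)/2 = 3·(10/3)·(10-(10/3))/2 = 100/3 kN·m
Superposition: M = Σ M_i = 148/3 kN·m ≈ 49.333333 kN·m

M(10/3) = 148/3 kN·m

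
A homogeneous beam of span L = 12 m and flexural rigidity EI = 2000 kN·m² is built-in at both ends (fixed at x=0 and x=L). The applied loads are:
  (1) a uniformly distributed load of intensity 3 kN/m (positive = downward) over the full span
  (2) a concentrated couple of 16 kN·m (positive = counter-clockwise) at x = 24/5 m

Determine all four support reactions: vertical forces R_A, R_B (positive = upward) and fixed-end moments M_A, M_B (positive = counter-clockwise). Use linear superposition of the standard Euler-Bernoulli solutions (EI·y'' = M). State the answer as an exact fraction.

R_A = 498/25 kN, M_A = 948/25 kN·m, R_B = 402/25 kN, M_B = -772/25 kN·m

Load 1 — uniform load w=3 kN/m over full span:
  R_A = wL/2 = 3·12/2 = 18 kN
  M_A = wL²/12 = 3·12²/12 = 36 kN·m
  R_B = wL/2 = 3·12/2 = 18 kN
  M_B = -wL²/12 = -3·12²/12 = -36 kN·m
Load 2 — applied couple M₀=16 kN·m at a=24/5 m (b=L-a=36/5):
  R_A = 6M₀ab/L³ = 6·16·(24/5)·(36/5)/12³ = 48/25 kN
  M_A = M₀b(2a-b)/L² = 16·(36/5)·(2·(24/5)-(36/5))/12² = 48/25 kN·m
  R_B = -6M₀ab/L³ = -6·16·(24/5)·(36/5)/12³ = -48/25 kN
  M_B = M₀a(2b-a)/L² = 16·(24/5)·(2·(36/5)-(24/5))/12² = 128/25 kN·m
Superposition: R_A = 498/25 kN, M_A = 948/25 kN·m, R_B = 402/25 kN, M_B = -772/25 kN·m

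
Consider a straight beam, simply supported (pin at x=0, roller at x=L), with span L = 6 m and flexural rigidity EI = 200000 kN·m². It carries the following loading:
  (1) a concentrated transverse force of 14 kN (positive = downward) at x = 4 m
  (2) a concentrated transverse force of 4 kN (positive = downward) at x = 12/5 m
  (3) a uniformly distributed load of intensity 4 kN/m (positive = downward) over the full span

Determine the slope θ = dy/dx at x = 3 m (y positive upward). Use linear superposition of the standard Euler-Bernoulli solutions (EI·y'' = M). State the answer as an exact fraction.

θ(3) = -3403/225000000 rad

Load 1 — point force P=14 kN at a=4 m (b=L-a=2):
  θ_1 = -Pb(L²-b²-3x²)/(6LEI)  [x≤a] = -14·2·(6²-2²-3·3²)/(6·6·200000) = -7/360000 rad
Load 2 — point force P=4 kN at a=12/5 m (b=L-a=18/5):
  θ_2 = -Pa(2L²-6Lx+3x²+a²)/(6LEI)  [x>a] = -4·(12/5)·(2·6²-6·6·3+3·3²+(12/5)²)/(6·6·200000) = 27/6250000 rad
Load 3 — uniform load w=4 kN/m over full span:
  θ_3 = -w(L³-6Lx²+4x³)/(24EI) = -4·(6³-6·6·3²+4·3³)/(24·200000) = 0 rad
Superposition: θ = Σ θ_i = -3403/225000000 rad ≈ -0.000015 rad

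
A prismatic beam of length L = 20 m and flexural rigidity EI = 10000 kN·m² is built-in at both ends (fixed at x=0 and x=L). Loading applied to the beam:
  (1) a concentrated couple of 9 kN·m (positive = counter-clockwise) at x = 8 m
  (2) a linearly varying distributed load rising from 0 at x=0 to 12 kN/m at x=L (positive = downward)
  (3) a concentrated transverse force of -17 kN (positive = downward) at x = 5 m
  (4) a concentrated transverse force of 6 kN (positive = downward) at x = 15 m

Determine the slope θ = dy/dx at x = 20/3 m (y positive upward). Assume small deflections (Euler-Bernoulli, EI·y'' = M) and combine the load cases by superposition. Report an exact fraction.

Load 1 — applied couple M₀=9 kN·m at a=8 m (b=L-a=12):
  θ_1 = (R_Ax²/2 - M_Ax)/EI  [x≤a] with R_A=81/125, M_A=27/25 = ((81/125)·(20/3)²/2 - (27/25)·(20/3))/10000 = 9/12500 rad
Load 2 — triangular load w₀=12 kN/m (0→w₀ over full span):
  θ_2 = -w₀(2x(L-x)(L-2x)(x+2L)+x²(L-x)²)/(120LEI) = -12·(2·(20/3)·(20-(20/3))·(20-2·(20/3))·((20/3)+2·20)+(20/3)²·(20-(20/3))²)/(120·20·10000) = -64/2025 rad
Load 3 — point force P=-17 kN at a=5 m (b=L-a=15):
  θ_3 = Pa²(L-x)(2bL-(3b+a)(L-x))/(2L³EI)  [x>a] = (-17)·5²·(20-(20/3))·(2·15·20-(3·15+5)·(20-(20/3)))/(2·20³·10000) = 17/7200 rad
Load 4 — point force P=6 kN at a=15 m (b=L-a=5):
  θ_4 = -Pb²x(2aL-(3a+b)x)/(2L³EI)  [x≤a] = -6·5²·(20/3)·(2·15·20-(3·15+5)·(20/3))/(2·20³·10000) = -1/600 rad
Superposition: θ = Σ θ_i = -244543/8100000 rad ≈ -0.030190 rad

θ(20/3) = -244543/8100000 rad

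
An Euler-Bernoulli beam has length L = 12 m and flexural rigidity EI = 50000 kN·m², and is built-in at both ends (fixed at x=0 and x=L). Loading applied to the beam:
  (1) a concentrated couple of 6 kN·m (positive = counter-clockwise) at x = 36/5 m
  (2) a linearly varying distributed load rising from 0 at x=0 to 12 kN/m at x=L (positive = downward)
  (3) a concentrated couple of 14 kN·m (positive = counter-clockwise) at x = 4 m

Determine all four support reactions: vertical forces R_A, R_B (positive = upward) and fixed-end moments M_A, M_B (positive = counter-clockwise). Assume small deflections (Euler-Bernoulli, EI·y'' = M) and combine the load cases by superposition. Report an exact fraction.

R_A = 5372/225 kN, M_A = 1488/25 kN·m, R_B = 10828/225 kN, M_B = -6076/75 kN·m

Load 1 — applied couple M₀=6 kN·m at a=36/5 m (b=L-a=24/5):
  R_A = 6M₀ab/L³ = 6·6·(36/5)·(24/5)/12³ = 18/25 kN
  M_A = M₀b(2a-b)/L² = 6·(24/5)·(2·(36/5)-(24/5))/12² = 48/25 kN·m
  R_B = -6M₀ab/L³ = -6·6·(36/5)·(24/5)/12³ = -18/25 kN
  M_B = M₀a(2b-a)/L² = 6·(36/5)·(2·(24/5)-(36/5))/12² = 18/25 kN·m
Load 2 — triangular load w₀=12 kN/m (0→w₀ over full span):
  R_A = 3w₀L/20 = 3·12·12/20 = 108/5 kN
  M_A = w₀L²/30 = 12·12²/30 = 288/5 kN·m
  R_B = 7w₀L/20 = 7·12·12/20 = 252/5 kN
  M_B = -w₀L²/20 = -12·12²/20 = -432/5 kN·m
Load 3 — applied couple M₀=14 kN·m at a=4 m (b=L-a=8):
  R_A = 6M₀ab/L³ = 6·14·4·8/12³ = 14/9 kN
  M_A = M₀b(2a-b)/L² = 14·8·(2·4-8)/12² = 0 kN·m
  R_B = -6M₀ab/L³ = -6·14·4·8/12³ = -14/9 kN
  M_B = M₀a(2b-a)/L² = 14·4·(2·8-4)/12² = 14/3 kN·m
Superposition: R_A = 5372/225 kN, M_A = 1488/25 kN·m, R_B = 10828/225 kN, M_B = -6076/75 kN·m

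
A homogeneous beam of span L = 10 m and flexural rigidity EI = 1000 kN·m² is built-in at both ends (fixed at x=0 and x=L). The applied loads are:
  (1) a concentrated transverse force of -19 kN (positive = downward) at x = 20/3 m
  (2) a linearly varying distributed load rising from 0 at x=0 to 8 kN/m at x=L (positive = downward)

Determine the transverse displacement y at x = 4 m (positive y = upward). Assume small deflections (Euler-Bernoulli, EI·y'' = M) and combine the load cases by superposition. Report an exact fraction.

Load 1 — point force P=-19 kN at a=20/3 m (b=L-a=10/3):
  y_1 = -Pb²x²(3aL-(3a+b)x)/(6L³EI)  [x≤a] = -(-19)·(10/3)²·4²·(3·(20/3)·10-(3·(20/3)+(10/3))·4)/(6·10³·1000) = 608/10125 m
Load 2 — triangular load w₀=8 kN/m (0→w₀ over full span):
  y_2 = -w₀x²(L-x)²(x+2L)/(120LEI) = -8·4²·(10-4)²·(4+2·10)/(120·10·1000) = -288/3125 m
Superposition: y = Σ y_i = -8128/253125 m ≈ -0.032111 m

y(4) = -8128/253125 m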